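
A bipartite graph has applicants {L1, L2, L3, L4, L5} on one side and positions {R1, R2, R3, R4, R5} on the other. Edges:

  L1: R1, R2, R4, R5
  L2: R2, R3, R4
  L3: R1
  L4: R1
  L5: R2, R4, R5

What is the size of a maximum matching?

Unit-capacity flow: source→left, listed edges, right→sink; max matching = max flow.
Augmenting path L1→R1 (+1); matched 1.
Augmenting path L2→R2 (+1); matched 2.
Augmenting path L5→R4 (+1); matched 3.
Augmenting path L3→R1→L1→R5 (+1); matched 4.
No augmenting path remains; maximum matching = 4.
König certificate: {L1, L2, L5, R1} is a vertex cover of size 4 (every listed pair touches it), so no matching can be larger.

4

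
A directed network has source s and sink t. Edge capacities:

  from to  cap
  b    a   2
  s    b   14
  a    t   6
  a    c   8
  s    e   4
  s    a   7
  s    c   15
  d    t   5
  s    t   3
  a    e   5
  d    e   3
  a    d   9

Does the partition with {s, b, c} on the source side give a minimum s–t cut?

No — its capacity is 16, but the minimum cut has capacity 12.

Given cut capacity: 7 + 4 + 3 + 2 = 16.
Augment s→t: bottleneck 3, flow now 3.
Augment s→a→t: bottleneck 6, flow now 9.
Augment s→a→d→t: bottleneck 1, flow now 10.
Augment s→b→a→d→t: bottleneck 2, flow now 12.
No augmenting path remains; maximum flow = 12.
In the residual graph, reachable from s: {s, b, c, e}.
Min-cut edges: s→a (7), s→t (3), b→a (2); capacity 7 + 3 + 2 = 12.
Cut capacity 16 exceeds the max flow 12, so it is not minimum.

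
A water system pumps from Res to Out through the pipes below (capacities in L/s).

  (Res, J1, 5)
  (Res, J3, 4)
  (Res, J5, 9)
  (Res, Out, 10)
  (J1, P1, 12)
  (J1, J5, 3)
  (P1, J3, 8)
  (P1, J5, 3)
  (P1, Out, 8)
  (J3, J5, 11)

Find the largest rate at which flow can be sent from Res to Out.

Augment Res→Out: bottleneck 10, flow now 10.
Augment Res→J1→P1→Out: bottleneck 5, flow now 15.
No augmenting path remains; maximum flow = 15.
In the residual graph, reachable from Res: {Res, J3, J5}.
Min-cut edges: Res→J1 (5), Res→Out (10); capacity 5 + 10 = 15.
This cut is saturated, so no flow can exceed 15.

15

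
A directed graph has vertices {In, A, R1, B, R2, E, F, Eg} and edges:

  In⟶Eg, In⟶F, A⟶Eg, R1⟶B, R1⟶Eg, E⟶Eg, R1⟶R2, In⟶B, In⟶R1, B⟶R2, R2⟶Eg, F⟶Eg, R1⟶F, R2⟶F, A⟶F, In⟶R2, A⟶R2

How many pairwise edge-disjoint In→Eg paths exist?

Assign every edge capacity 1; by Menger, the answer equals the max flow.
Path In→Eg (+1); total 1.
Path In→R1→Eg (+1); total 2.
Path In→R2→Eg (+1); total 3.
Path In→F→Eg (+1); total 4.
No residual In→Eg path; max flow = 4.
Certifying cut of size 4: {F→Eg, In→Eg, In→R1, R2→Eg}.

4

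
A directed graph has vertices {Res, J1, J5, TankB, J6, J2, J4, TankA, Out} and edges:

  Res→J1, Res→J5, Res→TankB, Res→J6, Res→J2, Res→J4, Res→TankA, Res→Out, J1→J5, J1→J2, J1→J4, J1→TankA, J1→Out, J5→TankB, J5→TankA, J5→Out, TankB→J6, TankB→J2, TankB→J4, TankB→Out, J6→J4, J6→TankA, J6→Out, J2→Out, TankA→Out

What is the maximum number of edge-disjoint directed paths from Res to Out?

Assign every edge capacity 1; by Menger, the answer equals the max flow.
Path Res→Out (+1); total 1.
Path Res→J1→Out (+1); total 2.
Path Res→J5→Out (+1); total 3.
Path Res→TankB→Out (+1); total 4.
Path Res→J6→Out (+1); total 5.
Path Res→J2→Out (+1); total 6.
Path Res→TankA→Out (+1); total 7.
No residual Res→Out path; max flow = 7.
Certifying cut of size 7: {Res→J1, Res→J2, Res→J5, Res→J6, Res→Out, Res→TankA, Res→TankB}.

7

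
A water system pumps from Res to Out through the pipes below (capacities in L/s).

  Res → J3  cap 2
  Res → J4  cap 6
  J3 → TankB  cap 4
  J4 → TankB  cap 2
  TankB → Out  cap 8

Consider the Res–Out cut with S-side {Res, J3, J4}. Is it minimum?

Given cut capacity: 4 + 2 = 6.
Augment Res→J3→TankB→Out: bottleneck 2, flow now 2.
Augment Res→J4→TankB→Out: bottleneck 2, flow now 4.
No augmenting path remains; maximum flow = 4.
In the residual graph, reachable from Res: {Res, J4}.
Min-cut edges: Res→J3 (2), J4→TankB (2); capacity 2 + 2 = 4.
Cut capacity 6 exceeds the max flow 4, so it is not minimum.

No — its capacity is 6, but the minimum cut has capacity 4.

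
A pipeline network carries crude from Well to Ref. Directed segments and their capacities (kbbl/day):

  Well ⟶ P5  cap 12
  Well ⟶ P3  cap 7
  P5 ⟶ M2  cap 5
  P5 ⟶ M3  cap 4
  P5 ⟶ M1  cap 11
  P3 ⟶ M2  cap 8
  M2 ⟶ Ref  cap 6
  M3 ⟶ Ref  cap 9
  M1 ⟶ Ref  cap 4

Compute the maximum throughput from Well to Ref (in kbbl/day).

Augment Well→P5→M2→Ref: bottleneck 5, flow now 5.
Augment Well→P5→M3→Ref: bottleneck 4, flow now 9.
Augment Well→P5→M1→Ref: bottleneck 3, flow now 12.
Augment Well→P3→M2→Ref: bottleneck 1, flow now 13.
Augment Well→P3→M2→P5→M1→Ref: bottleneck 1, flow now 14. (uses reverse residual edge)
No augmenting path remains; maximum flow = 14.
In the residual graph, reachable from Well: {Well, P5, P3, M2, M1}.
Min-cut edges: P5→M3 (4), M2→Ref (6), M1→Ref (4); capacity 4 + 6 + 4 = 14.
This cut is saturated, so no flow can exceed 14.

14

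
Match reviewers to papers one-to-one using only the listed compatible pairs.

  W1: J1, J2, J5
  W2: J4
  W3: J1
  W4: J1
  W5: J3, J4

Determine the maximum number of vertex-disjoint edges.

Unit-capacity flow: source→left, listed edges, right→sink; max matching = max flow.
Augmenting path W1→J1 (+1); matched 1.
Augmenting path W2→J4 (+1); matched 2.
Augmenting path W5→J3 (+1); matched 3.
Augmenting path W3→J1→W1→J2 (+1); matched 4.
No augmenting path remains; maximum matching = 4.
König certificate: {W1, W2, W5, J1} is a vertex cover of size 4 (every listed pair touches it), so no matching can be larger.

4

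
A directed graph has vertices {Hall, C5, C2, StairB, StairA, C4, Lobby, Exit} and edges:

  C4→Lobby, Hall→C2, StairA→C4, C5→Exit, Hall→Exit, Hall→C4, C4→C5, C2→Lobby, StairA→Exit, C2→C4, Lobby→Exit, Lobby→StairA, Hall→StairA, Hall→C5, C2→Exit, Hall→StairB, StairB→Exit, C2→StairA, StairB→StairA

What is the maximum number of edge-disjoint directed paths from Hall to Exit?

Assign every edge capacity 1; by Menger, the answer equals the max flow.
Path Hall→Exit (+1); total 1.
Path Hall→C5→Exit (+1); total 2.
Path Hall→C2→Exit (+1); total 3.
Path Hall→StairB→Exit (+1); total 4.
Path Hall→StairA→Exit (+1); total 5.
Path Hall→C4→Lobby→Exit (+1); total 6.
No residual Hall→Exit path; max flow = 6.
Certifying cut of size 6: {Hall→C2, Hall→C4, Hall→C5, Hall→Exit, Hall→StairA, Hall→StairB}.

6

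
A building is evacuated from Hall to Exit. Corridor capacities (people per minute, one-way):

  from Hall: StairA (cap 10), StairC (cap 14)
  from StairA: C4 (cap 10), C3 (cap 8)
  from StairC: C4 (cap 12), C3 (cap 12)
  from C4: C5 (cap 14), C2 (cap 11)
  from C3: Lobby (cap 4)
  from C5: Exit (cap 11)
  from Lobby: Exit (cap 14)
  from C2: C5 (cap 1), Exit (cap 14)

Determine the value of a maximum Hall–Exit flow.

Augment Hall→StairA→C4→C5→Exit: bottleneck 10, flow now 10.
Augment Hall→StairC→C4→C5→Exit: bottleneck 1, flow now 11.
Augment Hall→StairC→C4→C2→Exit: bottleneck 11, flow now 22.
Augment Hall→StairC→C3→Lobby→Exit: bottleneck 2, flow now 24.
No augmenting path remains; maximum flow = 24.
In the residual graph, reachable from Hall: {Hall}.
Min-cut edges: Hall→StairA (10), Hall→StairC (14); capacity 10 + 14 = 24.
This cut is saturated, so no flow can exceed 24.

24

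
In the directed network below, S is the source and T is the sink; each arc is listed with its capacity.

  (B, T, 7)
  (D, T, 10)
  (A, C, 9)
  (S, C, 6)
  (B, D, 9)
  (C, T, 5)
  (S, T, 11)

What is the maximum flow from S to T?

16

Augment S→T: bottleneck 11, flow now 11.
Augment S→C→T: bottleneck 5, flow now 16.
No augmenting path remains; maximum flow = 16.
In the residual graph, reachable from S: {S, C}.
Min-cut edges: S→T (11), C→T (5); capacity 11 + 5 = 16.
This cut is saturated, so no flow can exceed 16.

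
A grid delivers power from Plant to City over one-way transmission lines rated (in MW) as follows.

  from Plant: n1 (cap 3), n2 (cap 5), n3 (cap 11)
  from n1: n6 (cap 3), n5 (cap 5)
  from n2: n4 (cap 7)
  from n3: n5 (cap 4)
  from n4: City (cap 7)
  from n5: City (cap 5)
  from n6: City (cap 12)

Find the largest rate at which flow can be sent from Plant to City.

Augment Plant→n1→n5→City: bottleneck 3, flow now 3.
Augment Plant→n2→n4→City: bottleneck 5, flow now 8.
Augment Plant→n3→n5→City: bottleneck 2, flow now 10.
Augment Plant→n3→n5→n1→n6→City: bottleneck 2, flow now 12. (uses reverse residual edge)
No augmenting path remains; maximum flow = 12.
In the residual graph, reachable from Plant: {Plant, n3}.
Min-cut edges: Plant→n1 (3), Plant→n2 (5), n3→n5 (4); capacity 3 + 5 + 4 = 12.
This cut is saturated, so no flow can exceed 12.

12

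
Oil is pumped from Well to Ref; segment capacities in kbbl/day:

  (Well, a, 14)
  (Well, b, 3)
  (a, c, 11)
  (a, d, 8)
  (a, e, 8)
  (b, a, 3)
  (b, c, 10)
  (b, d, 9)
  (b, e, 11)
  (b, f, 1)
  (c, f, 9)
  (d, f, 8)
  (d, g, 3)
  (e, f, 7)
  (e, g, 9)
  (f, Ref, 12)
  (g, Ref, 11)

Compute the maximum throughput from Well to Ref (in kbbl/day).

17

Augment Well→b→f→Ref: bottleneck 1, flow now 1.
Augment Well→a→c→f→Ref: bottleneck 9, flow now 10.
Augment Well→a→d→f→Ref: bottleneck 2, flow now 12.
Augment Well→a→d→g→Ref: bottleneck 3, flow now 15.
Augment Well→b→e→g→Ref: bottleneck 2, flow now 17.
No augmenting path remains; maximum flow = 17.
In the residual graph, reachable from Well: {Well}.
Min-cut edges: Well→a (14), Well→b (3); capacity 14 + 3 = 17.
This cut is saturated, so no flow can exceed 17.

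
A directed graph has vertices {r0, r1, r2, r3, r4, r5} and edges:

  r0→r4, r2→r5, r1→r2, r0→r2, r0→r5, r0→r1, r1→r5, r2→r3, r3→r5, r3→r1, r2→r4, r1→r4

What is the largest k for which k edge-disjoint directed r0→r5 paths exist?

Assign every edge capacity 1; by Menger, the answer equals the max flow.
Path r0→r5 (+1); total 1.
Path r0→r1→r5 (+1); total 2.
Path r0→r2→r5 (+1); total 3.
No residual r0→r5 path; max flow = 3.
Certifying cut of size 3: {r0→r1, r0→r2, r0→r5}.

3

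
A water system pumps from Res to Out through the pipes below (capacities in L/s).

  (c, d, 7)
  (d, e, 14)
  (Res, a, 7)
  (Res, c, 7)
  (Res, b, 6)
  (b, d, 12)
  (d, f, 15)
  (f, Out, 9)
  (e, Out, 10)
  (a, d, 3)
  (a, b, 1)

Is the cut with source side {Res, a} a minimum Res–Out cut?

Given cut capacity: 6 + 7 + 1 + 3 = 17.
Augment Res→a→d→e→Out: bottleneck 3, flow now 3.
Augment Res→b→d→e→Out: bottleneck 6, flow now 9.
Augment Res→c→d→e→Out: bottleneck 1, flow now 10.
Augment Res→c→d→f→Out: bottleneck 6, flow now 16.
Augment Res→a→b→d→f→Out: bottleneck 1, flow now 17.
No augmenting path remains; maximum flow = 17.
Cut capacity 17 equals the max flow, so it is a minimum cut.

Yes — it is a minimum cut (capacity 17).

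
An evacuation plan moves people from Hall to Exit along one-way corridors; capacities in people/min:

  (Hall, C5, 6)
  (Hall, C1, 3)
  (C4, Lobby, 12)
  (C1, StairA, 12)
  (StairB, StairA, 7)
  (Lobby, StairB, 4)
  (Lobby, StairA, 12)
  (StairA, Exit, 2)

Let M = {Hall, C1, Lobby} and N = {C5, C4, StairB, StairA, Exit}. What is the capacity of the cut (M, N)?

34

Edges leaving {Hall, C1, Lobby}: Hall→C5 (6), C1→StairA (12), Lobby→StairB (4), Lobby→StairA (12).
Cut capacity = 6 + 12 + 4 + 12 = 34.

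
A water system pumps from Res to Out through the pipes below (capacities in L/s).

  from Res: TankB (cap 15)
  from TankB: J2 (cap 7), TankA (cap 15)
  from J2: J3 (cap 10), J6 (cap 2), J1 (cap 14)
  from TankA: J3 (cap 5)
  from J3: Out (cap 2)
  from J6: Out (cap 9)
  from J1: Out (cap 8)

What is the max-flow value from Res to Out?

9

Augment Res→TankB→J2→J3→Out: bottleneck 2, flow now 2.
Augment Res→TankB→J2→J6→Out: bottleneck 2, flow now 4.
Augment Res→TankB→J2→J1→Out: bottleneck 3, flow now 7.
Augment Res→TankB→TankA→J3→J2→J1→Out: bottleneck 2, flow now 9. (uses reverse residual edge)
No augmenting path remains; maximum flow = 9.
In the residual graph, reachable from Res: {Res, TankB, TankA, J3}.
Min-cut edges: TankB→J2 (7), J3→Out (2); capacity 7 + 2 = 9.
This cut is saturated, so no flow can exceed 9.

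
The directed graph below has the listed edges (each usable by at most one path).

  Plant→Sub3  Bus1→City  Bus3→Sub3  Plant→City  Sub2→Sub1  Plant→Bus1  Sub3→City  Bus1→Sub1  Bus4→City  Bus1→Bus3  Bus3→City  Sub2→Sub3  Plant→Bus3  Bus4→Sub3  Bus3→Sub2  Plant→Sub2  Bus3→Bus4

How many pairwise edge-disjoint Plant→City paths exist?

Assign every edge capacity 1; by Menger, the answer equals the max flow.
Path Plant→City (+1); total 1.
Path Plant→Bus1→City (+1); total 2.
Path Plant→Bus3→City (+1); total 3.
Path Plant→Sub3→City (+1); total 4.
No residual Plant→City path; max flow = 4.
Certifying cut of size 4: {Plant→Bus1, Plant→Bus3, Plant→City, Sub3→City}.

4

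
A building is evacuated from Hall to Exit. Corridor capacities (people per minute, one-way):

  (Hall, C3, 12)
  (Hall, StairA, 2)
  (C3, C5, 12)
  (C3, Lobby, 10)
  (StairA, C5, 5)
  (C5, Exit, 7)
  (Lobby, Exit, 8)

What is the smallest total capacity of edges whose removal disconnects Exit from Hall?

14

Augment Hall→C3→C5→Exit: bottleneck 7, flow now 7.
Augment Hall→C3→Lobby→Exit: bottleneck 5, flow now 12.
Augment Hall→StairA→C5→C3→Lobby→Exit: bottleneck 2, flow now 14. (uses reverse residual edge)
No augmenting path remains; maximum flow = 14.
By max-flow min-cut, the minimum cut capacity equals the max flow.
In the residual graph, reachable from Hall: {Hall}.
Min-cut edges: Hall→C3 (12), Hall→StairA (2); capacity 12 + 2 = 14.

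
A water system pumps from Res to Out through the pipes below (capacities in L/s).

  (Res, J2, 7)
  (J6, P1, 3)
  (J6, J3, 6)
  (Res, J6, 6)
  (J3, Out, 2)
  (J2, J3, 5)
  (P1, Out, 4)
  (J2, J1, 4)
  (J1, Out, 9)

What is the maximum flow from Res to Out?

9

Augment Res→J2→J1→Out: bottleneck 4, flow now 4.
Augment Res→J2→J3→Out: bottleneck 2, flow now 6.
Augment Res→J6→P1→Out: bottleneck 3, flow now 9.
No augmenting path remains; maximum flow = 9.
In the residual graph, reachable from Res: {Res, J2, J6, J3}.
Min-cut edges: J2→J1 (4), J6→P1 (3), J3→Out (2); capacity 4 + 3 + 2 = 9.
This cut is saturated, so no flow can exceed 9.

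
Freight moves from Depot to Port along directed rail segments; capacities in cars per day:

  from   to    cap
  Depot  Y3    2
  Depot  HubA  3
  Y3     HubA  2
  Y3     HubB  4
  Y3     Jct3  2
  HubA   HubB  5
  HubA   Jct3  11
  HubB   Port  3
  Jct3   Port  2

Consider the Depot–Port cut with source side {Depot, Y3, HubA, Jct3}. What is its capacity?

Edges leaving {Depot, Y3, HubA, Jct3}: Y3→HubB (4), HubA→HubB (5), Jct3→Port (2).
Cut capacity = 4 + 5 + 2 = 11.

11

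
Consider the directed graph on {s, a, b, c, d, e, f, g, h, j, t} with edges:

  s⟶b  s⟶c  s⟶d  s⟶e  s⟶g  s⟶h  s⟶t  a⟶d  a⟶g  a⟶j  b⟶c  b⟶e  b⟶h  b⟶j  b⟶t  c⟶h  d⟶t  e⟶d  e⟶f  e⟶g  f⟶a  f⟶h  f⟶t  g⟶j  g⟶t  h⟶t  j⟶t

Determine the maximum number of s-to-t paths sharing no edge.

Assign every edge capacity 1; by Menger, the answer equals the max flow.
Path s→t (+1); total 1.
Path s→b→t (+1); total 2.
Path s→d→t (+1); total 3.
Path s→g→t (+1); total 4.
Path s→h→t (+1); total 5.
Path s→e→f→t (+1); total 6.
No residual s→t path; max flow = 6.
Certifying cut of size 6: {h→t, s→b, s→d, s→e, s→g, s→t}.

6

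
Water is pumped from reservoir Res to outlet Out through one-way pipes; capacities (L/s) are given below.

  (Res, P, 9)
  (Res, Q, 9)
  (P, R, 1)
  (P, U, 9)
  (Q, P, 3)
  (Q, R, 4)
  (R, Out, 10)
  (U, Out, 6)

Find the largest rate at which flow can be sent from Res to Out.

11

Augment Res→P→R→Out: bottleneck 1, flow now 1.
Augment Res→P→U→Out: bottleneck 6, flow now 7.
Augment Res→Q→R→Out: bottleneck 4, flow now 11.
No augmenting path remains; maximum flow = 11.
In the residual graph, reachable from Res: {Res, P, Q, U}.
Min-cut edges: P→R (1), Q→R (4), U→Out (6); capacity 1 + 4 + 6 = 11.
This cut is saturated, so no flow can exceed 11.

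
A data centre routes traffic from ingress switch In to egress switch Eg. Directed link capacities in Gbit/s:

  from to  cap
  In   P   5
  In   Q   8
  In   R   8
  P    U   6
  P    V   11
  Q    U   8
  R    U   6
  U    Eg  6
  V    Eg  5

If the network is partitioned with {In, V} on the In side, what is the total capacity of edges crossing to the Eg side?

26

Edges leaving {In, V}: In→P (5), In→Q (8), In→R (8), V→Eg (5).
Cut capacity = 5 + 8 + 8 + 5 = 26.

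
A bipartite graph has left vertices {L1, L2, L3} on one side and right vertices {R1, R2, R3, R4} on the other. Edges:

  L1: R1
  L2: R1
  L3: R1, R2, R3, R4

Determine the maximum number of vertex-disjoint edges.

Unit-capacity flow: source→left, listed edges, right→sink; max matching = max flow.
Augmenting path L1→R1 (+1); matched 1.
Augmenting path L3→R2 (+1); matched 2.
No augmenting path remains; maximum matching = 2.
König certificate: {L3, R1} is a vertex cover of size 2 (every listed pair touches it), so no matching can be larger.

2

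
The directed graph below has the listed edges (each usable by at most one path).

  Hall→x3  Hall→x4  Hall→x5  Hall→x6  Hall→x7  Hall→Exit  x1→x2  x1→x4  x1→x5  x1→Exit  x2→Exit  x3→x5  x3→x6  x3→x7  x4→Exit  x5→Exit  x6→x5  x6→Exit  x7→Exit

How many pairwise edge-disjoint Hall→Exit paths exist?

5

Assign every edge capacity 1; by Menger, the answer equals the max flow.
Path Hall→Exit (+1); total 1.
Path Hall→x4→Exit (+1); total 2.
Path Hall→x5→Exit (+1); total 3.
Path Hall→x6→Exit (+1); total 4.
Path Hall→x7→Exit (+1); total 5.
No residual Hall→Exit path; max flow = 5.
Certifying cut of size 5: {Hall→Exit, Hall→x4, x5→Exit, x6→Exit, x7→Exit}.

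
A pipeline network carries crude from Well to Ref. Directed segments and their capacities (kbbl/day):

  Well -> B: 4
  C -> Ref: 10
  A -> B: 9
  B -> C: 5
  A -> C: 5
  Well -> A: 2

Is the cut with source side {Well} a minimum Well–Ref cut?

Yes — it is a minimum cut (capacity 6).

Given cut capacity: 2 + 4 = 6.
Augment Well→A→C→Ref: bottleneck 2, flow now 2.
Augment Well→B→C→Ref: bottleneck 4, flow now 6.
No augmenting path remains; maximum flow = 6.
Cut capacity 6 equals the max flow, so it is a minimum cut.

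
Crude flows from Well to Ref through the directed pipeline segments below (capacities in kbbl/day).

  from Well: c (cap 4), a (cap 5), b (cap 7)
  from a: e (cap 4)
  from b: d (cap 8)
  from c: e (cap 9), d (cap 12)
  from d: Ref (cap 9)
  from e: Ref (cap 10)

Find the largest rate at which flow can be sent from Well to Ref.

Augment Well→a→e→Ref: bottleneck 4, flow now 4.
Augment Well→b→d→Ref: bottleneck 7, flow now 11.
Augment Well→c→d→Ref: bottleneck 2, flow now 13.
Augment Well→c→e→Ref: bottleneck 2, flow now 15.
No augmenting path remains; maximum flow = 15.
In the residual graph, reachable from Well: {Well, a}.
Min-cut edges: Well→b (7), Well→c (4), a→e (4); capacity 7 + 4 + 4 = 15.
This cut is saturated, so no flow can exceed 15.

15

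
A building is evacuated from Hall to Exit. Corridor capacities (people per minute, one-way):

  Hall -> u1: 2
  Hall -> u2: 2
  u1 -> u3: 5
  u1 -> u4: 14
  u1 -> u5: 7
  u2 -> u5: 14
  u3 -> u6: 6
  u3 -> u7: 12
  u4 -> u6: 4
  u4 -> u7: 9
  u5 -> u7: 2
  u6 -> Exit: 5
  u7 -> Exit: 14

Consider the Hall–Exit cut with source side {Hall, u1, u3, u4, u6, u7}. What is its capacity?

28

Edges leaving {Hall, u1, u3, u4, u6, u7}: Hall→u2 (2), u1→u5 (7), u6→Exit (5), u7→Exit (14).
Cut capacity = 2 + 7 + 5 + 14 = 28.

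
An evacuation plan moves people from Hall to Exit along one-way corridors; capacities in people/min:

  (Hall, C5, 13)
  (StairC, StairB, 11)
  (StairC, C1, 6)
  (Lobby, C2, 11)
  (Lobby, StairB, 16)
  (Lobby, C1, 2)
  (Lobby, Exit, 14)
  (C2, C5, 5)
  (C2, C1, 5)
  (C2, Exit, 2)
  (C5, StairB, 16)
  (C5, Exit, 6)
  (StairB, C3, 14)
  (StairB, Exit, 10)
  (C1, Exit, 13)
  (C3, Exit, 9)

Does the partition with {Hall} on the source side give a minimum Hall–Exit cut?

Yes — it is a minimum cut (capacity 13).

Given cut capacity: 13 = 13.
Augment Hall→C5→Exit: bottleneck 6, flow now 6.
Augment Hall→C5→StairB→Exit: bottleneck 7, flow now 13.
No augmenting path remains; maximum flow = 13.
Cut capacity 13 equals the max flow, so it is a minimum cut.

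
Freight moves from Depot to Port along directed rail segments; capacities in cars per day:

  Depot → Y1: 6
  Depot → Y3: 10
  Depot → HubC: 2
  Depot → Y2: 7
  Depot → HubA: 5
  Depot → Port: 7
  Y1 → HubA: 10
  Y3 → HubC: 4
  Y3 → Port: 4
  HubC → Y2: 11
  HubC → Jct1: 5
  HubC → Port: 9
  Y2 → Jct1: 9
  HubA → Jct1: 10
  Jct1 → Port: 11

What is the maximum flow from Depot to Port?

28

Augment Depot→Port: bottleneck 7, flow now 7.
Augment Depot→Y3→Port: bottleneck 4, flow now 11.
Augment Depot→HubC→Port: bottleneck 2, flow now 13.
Augment Depot→Y3→HubC→Port: bottleneck 4, flow now 17.
Augment Depot→Y2→Jct1→Port: bottleneck 7, flow now 24.
Augment Depot→HubA→Jct1→Port: bottleneck 4, flow now 28.
No augmenting path remains; maximum flow = 28.
In the residual graph, reachable from Depot: {Depot, Y1, Y3, Y2, HubA, Jct1}.
Min-cut edges: Depot→HubC (2), Depot→Port (7), Y3→HubC (4), Y3→Port (4), Jct1→Port (11); capacity 2 + 7 + 4 + 4 + 11 = 28.
This cut is saturated, so no flow can exceed 28.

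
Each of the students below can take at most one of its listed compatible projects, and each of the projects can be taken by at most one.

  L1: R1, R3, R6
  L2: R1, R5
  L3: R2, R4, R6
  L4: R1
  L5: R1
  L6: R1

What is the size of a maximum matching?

4

Unit-capacity flow: source→left, listed edges, right→sink; max matching = max flow.
Augmenting path L1→R1 (+1); matched 1.
Augmenting path L2→R5 (+1); matched 2.
Augmenting path L3→R2 (+1); matched 3.
Augmenting path L4→R1→L1→R3 (+1); matched 4.
No augmenting path remains; maximum matching = 4.
König certificate: {L1, L2, L3, R1} is a vertex cover of size 4 (every listed pair touches it), so no matching can be larger.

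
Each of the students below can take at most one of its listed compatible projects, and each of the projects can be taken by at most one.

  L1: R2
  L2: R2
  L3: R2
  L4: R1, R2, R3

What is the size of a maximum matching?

2

Unit-capacity flow: source→left, listed edges, right→sink; max matching = max flow.
Augmenting path L1→R2 (+1); matched 1.
Augmenting path L4→R1 (+1); matched 2.
No augmenting path remains; maximum matching = 2.
König certificate: {L4, R2} is a vertex cover of size 2 (every listed pair touches it), so no matching can be larger.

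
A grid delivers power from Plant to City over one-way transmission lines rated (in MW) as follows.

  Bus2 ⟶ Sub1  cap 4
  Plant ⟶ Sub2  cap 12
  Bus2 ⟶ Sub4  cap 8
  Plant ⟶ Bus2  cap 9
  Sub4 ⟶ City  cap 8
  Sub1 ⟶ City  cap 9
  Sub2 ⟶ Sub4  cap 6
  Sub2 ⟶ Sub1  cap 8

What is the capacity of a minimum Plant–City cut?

Augment Plant→Bus2→Sub1→City: bottleneck 4, flow now 4.
Augment Plant→Bus2→Sub4→City: bottleneck 5, flow now 9.
Augment Plant→Sub2→Sub1→City: bottleneck 5, flow now 14.
Augment Plant→Sub2→Sub4→City: bottleneck 3, flow now 17.
No augmenting path remains; maximum flow = 17.
By max-flow min-cut, the minimum cut capacity equals the max flow.
In the residual graph, reachable from Plant: {Plant, Bus2, Sub2, Sub1, Sub4}.
Min-cut edges: Sub1→City (9), Sub4→City (8); capacity 9 + 8 = 17.

17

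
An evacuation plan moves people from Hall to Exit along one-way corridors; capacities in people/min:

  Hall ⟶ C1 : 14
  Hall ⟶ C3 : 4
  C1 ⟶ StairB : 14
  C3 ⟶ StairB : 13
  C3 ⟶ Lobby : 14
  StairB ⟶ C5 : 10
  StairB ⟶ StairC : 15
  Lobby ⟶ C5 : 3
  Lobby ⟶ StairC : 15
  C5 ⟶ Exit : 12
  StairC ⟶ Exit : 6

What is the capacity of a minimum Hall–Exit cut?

18

Augment Hall→C1→StairB→C5→Exit: bottleneck 10, flow now 10.
Augment Hall→C1→StairB→StairC→Exit: bottleneck 4, flow now 14.
Augment Hall→C3→StairB→StairC→Exit: bottleneck 2, flow now 16.
Augment Hall→C3→Lobby→C5→Exit: bottleneck 2, flow now 18.
No augmenting path remains; maximum flow = 18.
By max-flow min-cut, the minimum cut capacity equals the max flow.
In the residual graph, reachable from Hall: {Hall}.
Min-cut edges: Hall→C1 (14), Hall→C3 (4); capacity 14 + 4 = 18.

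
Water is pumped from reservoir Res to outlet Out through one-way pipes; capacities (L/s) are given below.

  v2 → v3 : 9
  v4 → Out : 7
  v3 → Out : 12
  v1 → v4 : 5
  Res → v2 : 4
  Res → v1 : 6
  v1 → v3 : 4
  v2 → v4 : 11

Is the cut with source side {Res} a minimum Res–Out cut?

Yes — it is a minimum cut (capacity 10).

Given cut capacity: 6 + 4 = 10.
Augment Res→v1→v3→Out: bottleneck 4, flow now 4.
Augment Res→v1→v4→Out: bottleneck 2, flow now 6.
Augment Res→v2→v3→Out: bottleneck 4, flow now 10.
No augmenting path remains; maximum flow = 10.
Cut capacity 10 equals the max flow, so it is a minimum cut.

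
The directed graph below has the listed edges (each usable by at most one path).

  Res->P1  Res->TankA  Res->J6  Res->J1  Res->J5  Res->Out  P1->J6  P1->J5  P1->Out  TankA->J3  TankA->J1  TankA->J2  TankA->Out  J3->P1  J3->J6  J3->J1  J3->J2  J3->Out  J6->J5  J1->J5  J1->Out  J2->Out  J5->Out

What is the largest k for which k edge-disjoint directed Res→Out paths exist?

5

Assign every edge capacity 1; by Menger, the answer equals the max flow.
Path Res→Out (+1); total 1.
Path Res→P1→Out (+1); total 2.
Path Res→TankA→Out (+1); total 3.
Path Res→J1→Out (+1); total 4.
Path Res→J5→Out (+1); total 5.
No residual Res→Out path; max flow = 5.
Certifying cut of size 5: {J5→Out, Res→J1, Res→Out, Res→P1, Res→TankA}.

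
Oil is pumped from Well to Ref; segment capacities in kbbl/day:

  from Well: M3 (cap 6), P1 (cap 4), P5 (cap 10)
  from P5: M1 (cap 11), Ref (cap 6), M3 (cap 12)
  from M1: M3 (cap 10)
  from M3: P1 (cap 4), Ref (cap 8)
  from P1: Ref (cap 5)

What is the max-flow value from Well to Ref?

19

Augment Well→P5→Ref: bottleneck 6, flow now 6.
Augment Well→M3→Ref: bottleneck 6, flow now 12.
Augment Well→P1→Ref: bottleneck 4, flow now 16.
Augment Well→P5→M3→Ref: bottleneck 2, flow now 18.
Augment Well→P5→M3→P1→Ref: bottleneck 1, flow now 19.
No augmenting path remains; maximum flow = 19.
In the residual graph, reachable from Well: {Well, P5, M1, M3, P1}.
Min-cut edges: P5→Ref (6), M3→Ref (8), P1→Ref (5); capacity 6 + 8 + 5 = 19.
This cut is saturated, so no flow can exceed 19.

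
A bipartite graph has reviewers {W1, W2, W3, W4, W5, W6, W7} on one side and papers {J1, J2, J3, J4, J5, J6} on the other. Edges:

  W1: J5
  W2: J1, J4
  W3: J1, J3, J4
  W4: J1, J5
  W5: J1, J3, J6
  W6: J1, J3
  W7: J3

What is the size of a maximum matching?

Unit-capacity flow: source→left, listed edges, right→sink; max matching = max flow.
Augmenting path W1→J5 (+1); matched 1.
Augmenting path W2→J1 (+1); matched 2.
Augmenting path W3→J3 (+1); matched 3.
Augmenting path W5→J6 (+1); matched 4.
Augmenting path W4→J1→W2→J4 (+1); matched 5.
No augmenting path remains; maximum matching = 5.
König certificate: {W5, J1, J3, J4, J5} is a vertex cover of size 5 (every listed pair touches it), so no matching can be larger.

5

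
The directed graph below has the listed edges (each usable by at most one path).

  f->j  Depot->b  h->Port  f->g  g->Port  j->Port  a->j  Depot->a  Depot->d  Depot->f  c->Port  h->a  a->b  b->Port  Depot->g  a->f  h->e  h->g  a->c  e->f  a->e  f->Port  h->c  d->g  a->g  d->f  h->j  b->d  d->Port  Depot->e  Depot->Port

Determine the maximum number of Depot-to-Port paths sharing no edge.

7

Assign every edge capacity 1; by Menger, the answer equals the max flow.
Path Depot→Port (+1); total 1.
Path Depot→b→Port (+1); total 2.
Path Depot→d→Port (+1); total 3.
Path Depot→f→Port (+1); total 4.
Path Depot→g→Port (+1); total 5.
Path Depot→a→c→Port (+1); total 6.
Path Depot→e→f→j→Port (+1); total 7.
No residual Depot→Port path; max flow = 7.
Certifying cut of size 7: {Depot→Port, Depot→a, Depot→b, Depot→d, Depot→e, Depot→f, Depot→g}.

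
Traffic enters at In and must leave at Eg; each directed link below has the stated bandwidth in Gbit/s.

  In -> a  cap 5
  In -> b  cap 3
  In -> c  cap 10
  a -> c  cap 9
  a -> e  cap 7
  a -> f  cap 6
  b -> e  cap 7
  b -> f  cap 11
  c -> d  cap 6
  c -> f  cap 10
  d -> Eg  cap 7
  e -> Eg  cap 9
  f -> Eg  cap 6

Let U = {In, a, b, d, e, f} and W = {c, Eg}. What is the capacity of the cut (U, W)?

Edges leaving {In, a, b, d, e, f}: In→c (10), a→c (9), d→Eg (7), e→Eg (9), f→Eg (6).
Cut capacity = 10 + 9 + 7 + 9 + 6 = 41.

41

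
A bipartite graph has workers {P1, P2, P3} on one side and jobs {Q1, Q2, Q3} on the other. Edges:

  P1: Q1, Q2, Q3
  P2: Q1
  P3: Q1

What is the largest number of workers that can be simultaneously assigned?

2

Unit-capacity flow: source→left, listed edges, right→sink; max matching = max flow.
Augmenting path P1→Q1 (+1); matched 1.
Augmenting path P2→Q1→P1→Q2 (+1); matched 2.
No augmenting path remains; maximum matching = 2.
König certificate: {P1, Q1} is a vertex cover of size 2 (every listed pair touches it), so no matching can be larger.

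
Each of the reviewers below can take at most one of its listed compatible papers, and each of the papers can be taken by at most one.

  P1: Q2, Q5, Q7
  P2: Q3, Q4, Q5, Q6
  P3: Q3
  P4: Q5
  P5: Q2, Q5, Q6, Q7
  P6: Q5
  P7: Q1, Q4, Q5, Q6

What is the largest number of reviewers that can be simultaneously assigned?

6

Unit-capacity flow: source→left, listed edges, right→sink; max matching = max flow.
Augmenting path P1→Q2 (+1); matched 1.
Augmenting path P2→Q3 (+1); matched 2.
Augmenting path P4→Q5 (+1); matched 3.
Augmenting path P5→Q6 (+1); matched 4.
Augmenting path P7→Q1 (+1); matched 5.
Augmenting path P3→Q3→P2→Q4 (+1); matched 6.
No augmenting path remains; maximum matching = 6.
König certificate: {P1, P2, P3, P5, P7, Q5} is a vertex cover of size 6 (every listed pair touches it), so no matching can be larger.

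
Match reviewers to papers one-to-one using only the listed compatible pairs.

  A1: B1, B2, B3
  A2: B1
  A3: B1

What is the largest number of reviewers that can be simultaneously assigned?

Unit-capacity flow: source→left, listed edges, right→sink; max matching = max flow.
Augmenting path A1→B1 (+1); matched 1.
Augmenting path A2→B1→A1→B2 (+1); matched 2.
No augmenting path remains; maximum matching = 2.
König certificate: {A1, B1} is a vertex cover of size 2 (every listed pair touches it), so no matching can be larger.

2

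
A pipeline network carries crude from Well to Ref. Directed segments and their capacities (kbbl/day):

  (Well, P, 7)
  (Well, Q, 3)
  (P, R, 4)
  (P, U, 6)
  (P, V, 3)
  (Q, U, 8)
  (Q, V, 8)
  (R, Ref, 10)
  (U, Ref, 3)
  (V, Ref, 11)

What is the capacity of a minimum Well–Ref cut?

Augment Well→P→R→Ref: bottleneck 4, flow now 4.
Augment Well→P→U→Ref: bottleneck 3, flow now 7.
Augment Well→Q→V→Ref: bottleneck 3, flow now 10.
No augmenting path remains; maximum flow = 10.
By max-flow min-cut, the minimum cut capacity equals the max flow.
In the residual graph, reachable from Well: {Well}.
Min-cut edges: Well→P (7), Well→Q (3); capacity 7 + 3 = 10.

10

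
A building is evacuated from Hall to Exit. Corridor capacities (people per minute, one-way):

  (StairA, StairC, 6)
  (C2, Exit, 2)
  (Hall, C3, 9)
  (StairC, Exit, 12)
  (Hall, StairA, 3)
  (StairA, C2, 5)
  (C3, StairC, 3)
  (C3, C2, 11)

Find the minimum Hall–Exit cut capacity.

Augment Hall→StairA→StairC→Exit: bottleneck 3, flow now 3.
Augment Hall→C3→StairC→Exit: bottleneck 3, flow now 6.
Augment Hall→C3→C2→Exit: bottleneck 2, flow now 8.
No augmenting path remains; maximum flow = 8.
By max-flow min-cut, the minimum cut capacity equals the max flow.
In the residual graph, reachable from Hall: {Hall, C3, C2}.
Min-cut edges: Hall→StairA (3), C3→StairC (3), C2→Exit (2); capacity 3 + 3 + 2 = 8.

8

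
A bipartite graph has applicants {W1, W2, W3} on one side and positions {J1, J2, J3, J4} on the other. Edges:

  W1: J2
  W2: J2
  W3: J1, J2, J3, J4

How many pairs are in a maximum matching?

Unit-capacity flow: source→left, listed edges, right→sink; max matching = max flow.
Augmenting path W1→J2 (+1); matched 1.
Augmenting path W3→J1 (+1); matched 2.
No augmenting path remains; maximum matching = 2.
König certificate: {W3, J2} is a vertex cover of size 2 (every listed pair touches it), so no matching can be larger.

2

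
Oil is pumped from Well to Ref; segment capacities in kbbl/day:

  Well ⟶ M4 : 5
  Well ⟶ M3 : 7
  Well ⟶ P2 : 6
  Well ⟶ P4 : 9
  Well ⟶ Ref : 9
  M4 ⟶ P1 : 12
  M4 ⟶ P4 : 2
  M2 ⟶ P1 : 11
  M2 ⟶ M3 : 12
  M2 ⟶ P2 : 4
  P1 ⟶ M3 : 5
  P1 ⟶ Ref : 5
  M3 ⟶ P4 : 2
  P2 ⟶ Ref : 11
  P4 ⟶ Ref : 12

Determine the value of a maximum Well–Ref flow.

31

Augment Well→Ref: bottleneck 9, flow now 9.
Augment Well→P2→Ref: bottleneck 6, flow now 15.
Augment Well→P4→Ref: bottleneck 9, flow now 24.
Augment Well→M4→P1→Ref: bottleneck 5, flow now 29.
Augment Well→M3→P4→Ref: bottleneck 2, flow now 31.
No augmenting path remains; maximum flow = 31.
In the residual graph, reachable from Well: {Well, M3}.
Min-cut edges: Well→M4 (5), Well→P2 (6), Well→P4 (9), Well→Ref (9), M3→P4 (2); capacity 5 + 6 + 9 + 9 + 2 = 31.
This cut is saturated, so no flow can exceed 31.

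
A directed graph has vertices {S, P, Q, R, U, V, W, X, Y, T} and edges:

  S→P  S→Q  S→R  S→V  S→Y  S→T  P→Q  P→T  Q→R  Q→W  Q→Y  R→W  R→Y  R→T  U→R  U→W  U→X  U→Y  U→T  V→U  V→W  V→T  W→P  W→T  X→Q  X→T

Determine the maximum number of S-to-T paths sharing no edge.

Assign every edge capacity 1; by Menger, the answer equals the max flow.
Path S→T (+1); total 1.
Path S→P→T (+1); total 2.
Path S→R→T (+1); total 3.
Path S→V→T (+1); total 4.
Path S→Q→W→T (+1); total 5.
No residual S→T path; max flow = 5.
Certifying cut of size 5: {S→P, S→Q, S→R, S→T, S→V}.

5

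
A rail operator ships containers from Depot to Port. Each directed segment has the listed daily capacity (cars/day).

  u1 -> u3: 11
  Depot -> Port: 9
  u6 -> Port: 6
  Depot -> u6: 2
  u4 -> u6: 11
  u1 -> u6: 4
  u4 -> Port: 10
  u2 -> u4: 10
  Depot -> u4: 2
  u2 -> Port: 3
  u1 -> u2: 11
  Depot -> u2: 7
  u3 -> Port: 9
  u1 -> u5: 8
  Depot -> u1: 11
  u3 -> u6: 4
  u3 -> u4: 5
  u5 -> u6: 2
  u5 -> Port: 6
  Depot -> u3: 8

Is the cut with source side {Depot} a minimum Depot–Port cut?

Yes — it is a minimum cut (capacity 39).

Given cut capacity: 11 + 7 + 8 + 2 + 2 + 9 = 39.
Augment Depot→Port: bottleneck 9, flow now 9.
Augment Depot→u2→Port: bottleneck 3, flow now 12.
Augment Depot→u3→Port: bottleneck 8, flow now 20.
Augment Depot→u4→Port: bottleneck 2, flow now 22.
Augment Depot→u6→Port: bottleneck 2, flow now 24.
Augment Depot→u1→u3→Port: bottleneck 1, flow now 25.
Augment Depot→u1→u5→Port: bottleneck 6, flow now 31.
Augment Depot→u1→u6→Port: bottleneck 4, flow now 35.
Augment Depot→u2→u4→Port: bottleneck 4, flow now 39.
No augmenting path remains; maximum flow = 39.
Cut capacity 39 equals the max flow, so it is a minimum cut.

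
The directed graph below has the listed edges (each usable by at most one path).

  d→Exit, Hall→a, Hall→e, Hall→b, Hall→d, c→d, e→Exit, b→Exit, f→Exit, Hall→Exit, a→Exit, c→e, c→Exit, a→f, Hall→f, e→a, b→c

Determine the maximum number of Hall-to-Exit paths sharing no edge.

6

Assign every edge capacity 1; by Menger, the answer equals the max flow.
Path Hall→Exit (+1); total 1.
Path Hall→a→Exit (+1); total 2.
Path Hall→b→Exit (+1); total 3.
Path Hall→d→Exit (+1); total 4.
Path Hall→e→Exit (+1); total 5.
Path Hall→f→Exit (+1); total 6.
No residual Hall→Exit path; max flow = 6.
Certifying cut of size 6: {Hall→Exit, Hall→a, Hall→b, Hall→d, Hall→e, Hall→f}.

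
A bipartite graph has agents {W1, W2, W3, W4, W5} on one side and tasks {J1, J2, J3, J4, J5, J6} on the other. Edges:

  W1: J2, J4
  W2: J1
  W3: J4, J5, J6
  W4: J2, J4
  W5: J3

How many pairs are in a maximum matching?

5

Unit-capacity flow: source→left, listed edges, right→sink; max matching = max flow.
Augmenting path W1→J2 (+1); matched 1.
Augmenting path W2→J1 (+1); matched 2.
Augmenting path W3→J4 (+1); matched 3.
Augmenting path W5→J3 (+1); matched 4.
Augmenting path W4→J4→W3→J5 (+1); matched 5.
No augmenting path remains; maximum matching = 5.
König certificate: {W1, W2, W3, W4, W5} is a vertex cover of size 5 (every listed pair touches it), so no matching can be larger.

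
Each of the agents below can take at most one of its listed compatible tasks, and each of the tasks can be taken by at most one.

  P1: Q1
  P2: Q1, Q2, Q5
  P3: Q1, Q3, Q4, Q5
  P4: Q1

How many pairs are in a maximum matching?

3

Unit-capacity flow: source→left, listed edges, right→sink; max matching = max flow.
Augmenting path P1→Q1 (+1); matched 1.
Augmenting path P2→Q2 (+1); matched 2.
Augmenting path P3→Q3 (+1); matched 3.
No augmenting path remains; maximum matching = 3.
König certificate: {P2, P3, Q1} is a vertex cover of size 3 (every listed pair touches it), so no matching can be larger.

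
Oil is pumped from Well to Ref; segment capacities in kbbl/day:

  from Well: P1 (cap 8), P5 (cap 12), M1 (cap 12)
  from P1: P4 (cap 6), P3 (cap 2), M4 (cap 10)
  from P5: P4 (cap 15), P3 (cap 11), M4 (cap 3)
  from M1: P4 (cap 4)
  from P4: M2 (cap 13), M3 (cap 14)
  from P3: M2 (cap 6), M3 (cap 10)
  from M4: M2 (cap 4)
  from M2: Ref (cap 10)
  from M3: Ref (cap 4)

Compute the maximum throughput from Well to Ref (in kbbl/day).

Augment Well→P1→P4→M2→Ref: bottleneck 6, flow now 6.
Augment Well→P1→P3→M2→Ref: bottleneck 2, flow now 8.
Augment Well→P5→P4→M2→Ref: bottleneck 2, flow now 10.
Augment Well→P5→P4→M3→Ref: bottleneck 4, flow now 14.
No augmenting path remains; maximum flow = 14.
In the residual graph, reachable from Well: {Well, P1, P5, M1, P4, P3, M4, M2, M3}.
Min-cut edges: M2→Ref (10), M3→Ref (4); capacity 10 + 4 = 14.
This cut is saturated, so no flow can exceed 14.

14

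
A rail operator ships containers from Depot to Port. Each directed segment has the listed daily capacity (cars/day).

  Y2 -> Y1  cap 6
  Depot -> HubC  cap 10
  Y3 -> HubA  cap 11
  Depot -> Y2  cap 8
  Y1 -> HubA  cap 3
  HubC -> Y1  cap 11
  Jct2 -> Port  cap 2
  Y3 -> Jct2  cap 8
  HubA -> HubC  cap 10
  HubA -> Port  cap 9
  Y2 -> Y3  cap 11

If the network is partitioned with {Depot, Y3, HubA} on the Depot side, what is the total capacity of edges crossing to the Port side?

Edges leaving {Depot, Y3, HubA}: Depot→HubC (10), Depot→Y2 (8), Y3→Jct2 (8), HubA→HubC (10), HubA→Port (9).
Cut capacity = 10 + 8 + 8 + 10 + 9 = 45.

45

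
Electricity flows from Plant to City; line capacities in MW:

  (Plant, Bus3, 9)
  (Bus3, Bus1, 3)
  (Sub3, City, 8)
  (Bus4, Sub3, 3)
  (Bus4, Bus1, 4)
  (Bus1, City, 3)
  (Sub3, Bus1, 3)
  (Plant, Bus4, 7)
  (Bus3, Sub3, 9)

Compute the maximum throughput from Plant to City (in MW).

Augment Plant→Bus4→Bus1→City: bottleneck 3, flow now 3.
Augment Plant→Bus4→Sub3→City: bottleneck 3, flow now 6.
Augment Plant→Bus3→Sub3→City: bottleneck 5, flow now 11.
No augmenting path remains; maximum flow = 11.
In the residual graph, reachable from Plant: {Plant, Bus4, Bus3, Bus1, Sub3}.
Min-cut edges: Bus1→City (3), Sub3→City (8); capacity 3 + 8 = 11.
This cut is saturated, so no flow can exceed 11.

11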